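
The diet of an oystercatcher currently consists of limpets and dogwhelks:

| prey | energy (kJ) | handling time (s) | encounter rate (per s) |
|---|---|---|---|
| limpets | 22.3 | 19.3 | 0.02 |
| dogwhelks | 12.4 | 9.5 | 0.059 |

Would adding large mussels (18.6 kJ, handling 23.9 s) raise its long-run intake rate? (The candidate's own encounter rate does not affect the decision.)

On limpets and dogwhelks alone, R = ΣλE/(1+Σλh) = 1.178/1.946 = 0.605 kJ/s.
large mussels: E/h = 18.6/23.9 = 0.7782 kJ/s.
0.7782 > 0.605, so adding large mussels raises the average — include it.

Yes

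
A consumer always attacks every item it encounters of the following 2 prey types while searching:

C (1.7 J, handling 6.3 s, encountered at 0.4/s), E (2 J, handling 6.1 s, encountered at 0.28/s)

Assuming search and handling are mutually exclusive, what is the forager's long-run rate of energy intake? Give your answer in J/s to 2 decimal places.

0.24 J/s

R = Σλ_iE_i / (1 + Σλ_ih_i)
Numerator: 0.4×1.7 + 0.28×2 = 1.24
Denominator: 1 + 0.4×6.3 + 0.28×6.1 = 5.228
R = 1.24/5.228 = 0.2372 J/s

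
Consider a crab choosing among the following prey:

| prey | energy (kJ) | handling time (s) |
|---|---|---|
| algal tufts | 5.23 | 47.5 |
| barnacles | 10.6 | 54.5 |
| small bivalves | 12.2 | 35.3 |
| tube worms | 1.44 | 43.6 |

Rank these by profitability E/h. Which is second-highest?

Profitability E/h (kJ/s): algal tufts = 5.23/47.5 = 0.11, barnacles = 10.6/54.5 = 0.194, small bivalves = 12.2/35.3 = 0.346, tube worms = 1.44/43.6 = 0.033.
Ranked: small bivalves > barnacles > algal tufts > tube worms.

barnacles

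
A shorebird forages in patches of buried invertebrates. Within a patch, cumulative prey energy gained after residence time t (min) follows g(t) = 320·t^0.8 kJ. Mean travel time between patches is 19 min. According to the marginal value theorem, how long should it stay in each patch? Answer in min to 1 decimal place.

Optimal t* satisfies g'(t*) = g(t*)/(T + t*).
g'(t) = 0.8·320·t^-0.2. Setting 0.8·320·t^-0.2 = 320·t^0.8/(19+t) gives 0.8(19+t) = t, so 0.20·t = 0.8×19.
t* = 0.8×19/0.20 = 76 min.

76.0 min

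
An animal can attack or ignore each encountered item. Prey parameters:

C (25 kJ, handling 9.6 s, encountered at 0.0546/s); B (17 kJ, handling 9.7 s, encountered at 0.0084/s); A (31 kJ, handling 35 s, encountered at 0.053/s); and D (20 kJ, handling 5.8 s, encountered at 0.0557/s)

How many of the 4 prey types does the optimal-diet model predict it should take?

Profitabilities (E/h, kJ/s): D 3.45, C 2.6, B 1.75, A 0.886. Add prey in this order while the next type's profitability exceeds the intake rate on those already taken.
Rate on top 1: 0.842. C: 2.6 > 0.842 → include.
Rate on top 2: 1.342. B: 1.75 > 1.342 → include.
Rate on top 3: 1.359. A: 0.886 < 1.359 → exclude; stop.
Optimal diet: D, C, B — 3 of 4 types.

3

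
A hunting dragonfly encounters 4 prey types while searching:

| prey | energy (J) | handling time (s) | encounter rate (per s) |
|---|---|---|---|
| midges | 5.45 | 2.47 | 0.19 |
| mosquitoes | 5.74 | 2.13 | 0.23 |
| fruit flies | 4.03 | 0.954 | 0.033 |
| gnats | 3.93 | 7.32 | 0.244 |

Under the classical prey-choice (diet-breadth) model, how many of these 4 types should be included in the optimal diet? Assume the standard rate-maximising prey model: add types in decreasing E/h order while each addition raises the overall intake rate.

3

Profitabilities (E/h, J/s): fruit flies 4.22, mosquitoes 2.69, midges 2.21, gnats 0.537. Add prey in this order while the next type's profitability exceeds the intake rate on those already taken.
Rate on top 1: 0.1289. mosquitoes: 2.69 > 0.1289 → include.
Rate on top 2: 0.9552. midges: 2.21 > 0.9552 → include.
Rate on top 3: 1.25. gnats: 0.537 < 1.25 → exclude; stop.
Optimal diet: fruit flies, mosquitoes, midges — 3 of 4 types.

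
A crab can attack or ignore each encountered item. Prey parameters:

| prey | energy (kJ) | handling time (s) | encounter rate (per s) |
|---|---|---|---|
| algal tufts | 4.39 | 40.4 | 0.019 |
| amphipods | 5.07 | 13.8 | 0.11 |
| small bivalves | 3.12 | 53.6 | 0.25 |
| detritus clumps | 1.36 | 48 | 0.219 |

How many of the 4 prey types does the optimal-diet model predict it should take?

1

E/h in descending order: amphipods 0.367, algal tufts 0.109, small bivalves 0.0582, detritus clumps 0.0283 kJ/s. The optimal diet is the largest prefix of this list for which every included type satisfies E_i/h_i > R on the types above it.
Rate on top 1: 0.2215. algal tufts: 0.109 < 0.2215 → exclude; stop.
Optimal diet: amphipods — 1 of 4 types.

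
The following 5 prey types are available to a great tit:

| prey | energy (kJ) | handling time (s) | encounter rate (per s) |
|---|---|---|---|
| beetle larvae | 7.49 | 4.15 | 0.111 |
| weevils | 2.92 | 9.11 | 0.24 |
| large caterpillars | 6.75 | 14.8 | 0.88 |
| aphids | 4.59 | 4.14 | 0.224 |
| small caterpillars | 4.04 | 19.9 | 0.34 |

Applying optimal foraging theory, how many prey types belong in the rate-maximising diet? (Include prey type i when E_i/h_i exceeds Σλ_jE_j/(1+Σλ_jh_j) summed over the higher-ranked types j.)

E/h in descending order: beetle larvae 1.8, aphids 1.11, large caterpillars 0.456, weevils 0.321, small caterpillars 0.203 kJ/s. The optimal diet is the largest prefix of this list for which every included type satisfies E_i/h_i > R on the types above it.
Rate on top 1: 0.5692. aphids: 1.11 > 0.5692 → include.
Rate on top 2: 0.7787. large caterpillars: 0.456 < 0.7787 → exclude; stop.
Optimal diet: beetle larvae, aphids — 2 of 5 types.

2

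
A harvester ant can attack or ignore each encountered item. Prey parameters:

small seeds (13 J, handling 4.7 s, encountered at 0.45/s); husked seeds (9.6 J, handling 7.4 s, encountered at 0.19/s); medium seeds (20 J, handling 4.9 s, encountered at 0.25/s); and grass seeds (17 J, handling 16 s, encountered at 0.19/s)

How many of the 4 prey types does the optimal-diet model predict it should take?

2

E/h in descending order: medium seeds 4.08, small seeds 2.77, husked seeds 1.3, grass seeds 1.06 J/s. The optimal diet is the largest prefix of this list for which every included type satisfies E_i/h_i > R on the types above it.
Rate on top 1: 2.247. small seeds: 2.77 > 2.247 → include.
Rate on top 2: 2.5. husked seeds: 1.3 < 2.5 → exclude; stop.
Optimal diet: medium seeds, small seeds — 2 of 4 types.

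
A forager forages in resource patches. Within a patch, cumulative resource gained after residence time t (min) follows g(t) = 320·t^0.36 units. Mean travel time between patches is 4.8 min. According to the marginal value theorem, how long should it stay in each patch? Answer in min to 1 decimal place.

By the marginal value theorem, leave when the instantaneous gain rate g'(t) equals the habitat-wide average g(t)/(T + t).
g'(t) = 0.36·320·t^-0.64. Setting 0.36·320·t^-0.64 = 320·t^0.36/(4.8+t) gives 0.36(4.8+t) = t, so 0.64·t = 0.36×4.8.
t* = 0.36×4.8/0.64 = 2.7 min.

2.7 min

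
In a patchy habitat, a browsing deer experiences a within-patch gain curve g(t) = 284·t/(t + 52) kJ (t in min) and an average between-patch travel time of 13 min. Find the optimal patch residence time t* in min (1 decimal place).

26.0 min

Maximise g(t)/(T+t): set derivative to zero → g'(t)(T+t) = g(t).
g'(t) = 284·52/(t + 52)². Setting 284·52/(t+52)² = 284t/[(t+52)(13+t)] gives 52(13+t) = t(t+52), so t² = 52×13 = 676.
t* = √676 = 26 min.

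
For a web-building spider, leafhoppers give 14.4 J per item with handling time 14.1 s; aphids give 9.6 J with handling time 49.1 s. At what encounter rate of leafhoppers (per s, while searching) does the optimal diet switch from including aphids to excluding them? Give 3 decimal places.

At the threshold, the rate on leafhoppers alone equals the profitability of aphids: λ·14.4/(1 + λ·14.1) = 9.6/49.1 = 0.1955.
Rearranging, λ(14.4 − 0.1955×14.1) = 0.1955, so λ = 0.1955/11.64 = 0.01679 per s.

0.017 per s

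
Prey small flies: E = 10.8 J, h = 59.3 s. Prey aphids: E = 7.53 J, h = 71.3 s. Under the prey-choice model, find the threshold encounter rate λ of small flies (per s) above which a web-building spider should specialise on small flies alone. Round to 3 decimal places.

0.023 per s

At the threshold, the rate on small flies alone equals the profitability of aphids: λ·10.8/(1 + λ·59.3) = 7.53/71.3 = 0.1056.
Rearranging, λ(10.8 − 0.1056×59.3) = 0.1056, so λ = 0.1056/4.537 = 0.02328 per s.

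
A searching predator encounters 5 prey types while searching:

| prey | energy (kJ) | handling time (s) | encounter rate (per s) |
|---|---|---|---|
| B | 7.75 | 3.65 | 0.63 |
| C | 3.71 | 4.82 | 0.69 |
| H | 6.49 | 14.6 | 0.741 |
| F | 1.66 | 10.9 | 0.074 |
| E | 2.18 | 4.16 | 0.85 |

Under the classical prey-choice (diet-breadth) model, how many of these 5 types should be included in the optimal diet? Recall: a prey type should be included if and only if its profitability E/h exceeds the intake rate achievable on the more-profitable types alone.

E/h in descending order: B 2.12, C 0.77, E 0.524, H 0.445, F 0.152 kJ/s. The optimal diet is the largest prefix of this list for which every included type satisfies E_i/h_i > R on the types above it.
Rate on top 1: 1.48. C: 0.77 < 1.48 → exclude; stop.
Optimal diet: B — 1 of 5 types.

1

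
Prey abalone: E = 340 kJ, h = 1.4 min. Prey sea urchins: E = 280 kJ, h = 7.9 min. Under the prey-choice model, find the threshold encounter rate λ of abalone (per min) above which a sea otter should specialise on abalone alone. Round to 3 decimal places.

0.122 per min

Drop sea urchins once their profitability E₂/h₂ falls below the rate achievable on abalone alone: E₂/h₂ = λE₁/(1 + λh₁).
Solve for λ: λE₁h₂ = E₂(1 + λh₁) → λ(E₁h₂ − E₂h₁) = E₂ → λ = E₂/(E₁h₂ − E₂h₁).
λ = 280/(340×7.9 − 280×1.4) = 280/2294 = 0.1221 per min.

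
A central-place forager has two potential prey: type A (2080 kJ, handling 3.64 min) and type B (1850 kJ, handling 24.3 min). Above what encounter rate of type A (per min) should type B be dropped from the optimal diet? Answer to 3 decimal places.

Drop type B once their profitability E₂/h₂ falls below the rate achievable on type A alone: E₂/h₂ = λE₁/(1 + λh₁).
Solve for λ: λE₁h₂ = E₂(1 + λh₁) → λ(E₁h₂ − E₂h₁) = E₂ → λ = E₂/(E₁h₂ − E₂h₁).
λ = 1850/(2080×24.3 − 1850×3.64) = 1850/4.381e+04 = 0.04223 per min.

0.042 per min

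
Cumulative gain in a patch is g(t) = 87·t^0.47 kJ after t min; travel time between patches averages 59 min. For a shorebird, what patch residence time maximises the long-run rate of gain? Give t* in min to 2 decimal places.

Maximise g(t)/(T+t): set derivative to zero → g'(t)(T+t) = g(t).
g'(t) = 0.47·87·t^-0.53. Setting 0.47·87·t^-0.53 = 87·t^0.47/(59+t) gives 0.47(59+t) = t, so 0.53·t = 0.47×59.
t* = 0.47×59/0.53 = 52.32 min.

52.32 min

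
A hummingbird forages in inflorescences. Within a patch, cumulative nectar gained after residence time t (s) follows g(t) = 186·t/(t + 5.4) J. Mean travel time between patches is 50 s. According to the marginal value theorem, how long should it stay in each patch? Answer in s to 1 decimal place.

16.4 s

Maximise g(t)/(T+t): set derivative to zero → g'(t)(T+t) = g(t).
g'(t) = 186·5.4/(t + 5.4)². Setting 186·5.4/(t+5.4)² = 186t/[(t+5.4)(50+t)] gives 5.4(50+t) = t(t+5.4), so t² = 5.4×50 = 270.
t* = √270 = 16.43 s.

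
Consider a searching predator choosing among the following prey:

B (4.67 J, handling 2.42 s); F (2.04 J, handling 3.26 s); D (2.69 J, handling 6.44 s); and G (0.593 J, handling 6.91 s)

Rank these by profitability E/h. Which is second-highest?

F

Profitability E/h (J/s): B = 4.67/2.42 = 1.93, F = 2.04/3.26 = 0.626, D = 2.69/6.44 = 0.418, G = 0.593/6.91 = 0.0858.
Ranked: B > F > D > G.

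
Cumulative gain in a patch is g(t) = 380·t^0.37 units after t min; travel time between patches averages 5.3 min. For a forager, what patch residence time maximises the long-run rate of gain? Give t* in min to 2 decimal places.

Optimal t* satisfies g'(t*) = g(t*)/(T + t*).
g'(t) = 0.37·380·t^-0.63. Setting 0.37·380·t^-0.63 = 380·t^0.37/(5.3+t) gives 0.37(5.3+t) = t, so 0.63·t = 0.37×5.3.
t* = 0.37×5.3/0.63 = 3.113 min.

3.11 min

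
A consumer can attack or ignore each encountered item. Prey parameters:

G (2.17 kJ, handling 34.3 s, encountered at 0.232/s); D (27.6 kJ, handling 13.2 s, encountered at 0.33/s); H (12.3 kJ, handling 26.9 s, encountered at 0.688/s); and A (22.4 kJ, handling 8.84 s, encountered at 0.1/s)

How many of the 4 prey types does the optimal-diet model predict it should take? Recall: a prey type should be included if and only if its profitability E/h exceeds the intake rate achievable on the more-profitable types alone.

E/h in descending order: A 2.53, D 2.09, H 0.457, G 0.0633 kJ/s. The optimal diet is the largest prefix of this list for which every included type satisfies E_i/h_i > R on the types above it.
Rate on top 1: 1.189. D: 2.09 > 1.189 → include.
Rate on top 2: 1.819. H: 0.457 < 1.819 → exclude; stop.
Optimal diet: A, D — 2 of 4 types.

2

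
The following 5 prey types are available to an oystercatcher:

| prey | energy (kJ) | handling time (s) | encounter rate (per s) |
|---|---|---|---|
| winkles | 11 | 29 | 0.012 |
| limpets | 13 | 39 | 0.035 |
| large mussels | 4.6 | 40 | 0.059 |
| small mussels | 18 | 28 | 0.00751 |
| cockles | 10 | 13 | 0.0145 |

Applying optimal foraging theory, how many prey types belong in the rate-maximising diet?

Profitabilities (E/h, kJ/s): cockles 0.769, small mussels 0.643, winkles 0.379, limpets 0.333, large mussels 0.115. Add prey in this order while the next type's profitability exceeds the intake rate on those already taken.
Rate on top 1: 0.122. small mussels: 0.643 > 0.122 → include.
Rate on top 2: 0.2003. winkles: 0.379 > 0.2003 → include.
Rate on top 3: 0.236. limpets: 0.333 > 0.236 → include.
Rate on top 4: 0.2787. large mussels: 0.115 < 0.2787 → exclude; stop.
Optimal diet: cockles, small mussels, winkles, limpets — 4 of 5 types.

4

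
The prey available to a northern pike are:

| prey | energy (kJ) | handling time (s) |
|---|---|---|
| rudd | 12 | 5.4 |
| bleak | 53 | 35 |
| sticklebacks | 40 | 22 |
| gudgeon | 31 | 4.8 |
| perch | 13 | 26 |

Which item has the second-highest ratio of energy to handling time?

In descending order of E/h:
gudgeon: 31/4.8 = 6.46 kJ/s
rudd: 12/5.4 = 2.22 kJ/s
sticklebacks: 40/22 = 1.82 kJ/s
bleak: 53/35 = 1.51 kJ/s
perch: 13/26 = 0.5 kJ/s

rudd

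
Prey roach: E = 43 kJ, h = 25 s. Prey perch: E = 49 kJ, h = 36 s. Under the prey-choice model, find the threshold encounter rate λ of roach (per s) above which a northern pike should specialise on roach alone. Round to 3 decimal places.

0.152 per s

The zero-one rule: include perch iff E₂/h₂ > λE₁/(1+λh₁). Equality gives the switch point.
λE₁h₂ = E₂ + λE₂h₁ ⇒ λ = E₂/(E₁h₂ − E₂h₁) = 49/(1548 − 1225) = 0.1517 per s.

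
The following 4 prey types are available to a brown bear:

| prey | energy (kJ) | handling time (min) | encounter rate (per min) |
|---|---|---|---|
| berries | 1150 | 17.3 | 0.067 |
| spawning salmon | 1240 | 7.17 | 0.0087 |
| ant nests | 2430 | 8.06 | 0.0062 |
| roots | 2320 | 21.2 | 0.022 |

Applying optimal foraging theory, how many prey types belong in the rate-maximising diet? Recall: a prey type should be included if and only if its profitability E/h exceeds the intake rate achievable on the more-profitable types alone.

Profitabilities (E/h, kJ/min): ant nests 301, spawning salmon 173, roots 109, berries 66.5. Add prey in this order while the next type's profitability exceeds the intake rate on those already taken.
Rate on top 1: 14.35. spawning salmon: 173 > 14.35 → include.
Rate on top 2: 23.24. roots: 109 > 23.24 → include.
Rate on top 3: 48.71. berries: 66.5 > 48.71 → include.
Optimal diet: ant nests, spawning salmon, roots, berries — 4 of 4 types.

4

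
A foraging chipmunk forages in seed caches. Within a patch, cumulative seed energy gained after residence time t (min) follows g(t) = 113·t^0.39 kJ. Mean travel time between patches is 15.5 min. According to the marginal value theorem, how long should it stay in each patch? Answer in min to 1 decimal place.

Maximise g(t)/(T+t): set derivative to zero → g'(t)(T+t) = g(t).
g'(t) = 0.39·113·t^-0.61. Setting 0.39·113·t^-0.61 = 113·t^0.39/(15.5+t) gives 0.39(15.5+t) = t, so 0.61·t = 0.39×15.5.
t* = 0.39×15.5/0.61 = 9.91 min.

9.9 min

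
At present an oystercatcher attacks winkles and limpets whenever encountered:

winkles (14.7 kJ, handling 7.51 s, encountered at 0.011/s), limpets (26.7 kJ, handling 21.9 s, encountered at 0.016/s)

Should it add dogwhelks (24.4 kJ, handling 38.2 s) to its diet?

Current rate: (0.011×14.7 + 0.016×26.7)/(1 + 0.011×7.51 + 0.016×21.9) = 0.411 kJ/s.
Profitability of dogwhelks: 24.4/38.2 = 0.6387 kJ/s.
Since 0.6387 > R, including dogwhelks increases the long-run rate.

Yes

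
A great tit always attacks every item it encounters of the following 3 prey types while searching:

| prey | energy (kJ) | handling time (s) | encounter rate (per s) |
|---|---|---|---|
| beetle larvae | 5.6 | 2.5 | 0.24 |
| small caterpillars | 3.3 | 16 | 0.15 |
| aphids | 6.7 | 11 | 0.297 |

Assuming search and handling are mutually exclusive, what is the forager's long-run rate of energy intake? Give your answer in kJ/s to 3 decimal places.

R = Σλ_iE_i / (1 + Σλ_ih_i)
Numerator: 0.24×5.6 + 0.15×3.3 + 0.297×6.7 = 3.829
Denominator: 1 + 0.24×2.5 + 0.15×16 + 0.297×11 = 7.267
R = 3.829/7.267 = 0.5269 kJ/s

0.527 kJ/s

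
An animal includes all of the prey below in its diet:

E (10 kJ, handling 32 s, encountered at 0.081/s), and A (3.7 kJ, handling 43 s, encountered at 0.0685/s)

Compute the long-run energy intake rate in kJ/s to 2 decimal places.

0.16 kJ/s

Energy encountered per unit search time: 0.081×10 + 0.0685×3.7 = 1.063 kJ/s.
Handling time per unit search time: 0.081×32 + 0.0685×43 = 5.537.
Rate = 1.063/(1 + 5.537) = 0.1627 kJ/s.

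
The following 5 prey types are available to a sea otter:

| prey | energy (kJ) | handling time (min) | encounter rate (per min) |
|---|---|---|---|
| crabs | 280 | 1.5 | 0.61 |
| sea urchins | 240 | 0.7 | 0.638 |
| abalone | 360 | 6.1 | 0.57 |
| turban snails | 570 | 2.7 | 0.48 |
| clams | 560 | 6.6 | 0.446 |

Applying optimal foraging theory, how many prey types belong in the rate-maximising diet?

E/h in descending order: sea urchins 343, turban snails 211, crabs 187, clams 84.8, abalone 59 kJ/min. The optimal diet is the largest prefix of this list for which every included type satisfies E_i/h_i > R on the types above it.
Rate on top 1: 105.8. turban snails: 211 > 105.8 → include.
Rate on top 2: 155.6. crabs: 187 > 155.6 → include.
Rate on top 3: 163.4. clams: 84.8 < 163.4 → exclude; stop.
Optimal diet: sea urchins, turban snails, crabs — 3 of 5 types.

3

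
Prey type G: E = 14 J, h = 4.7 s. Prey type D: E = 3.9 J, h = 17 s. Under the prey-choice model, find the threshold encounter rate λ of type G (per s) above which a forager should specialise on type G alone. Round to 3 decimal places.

0.018 per s

Drop type D once their profitability E₂/h₂ falls below the rate achievable on type G alone: E₂/h₂ = λE₁/(1 + λh₁).
Solve for λ: λE₁h₂ = E₂(1 + λh₁) → λ(E₁h₂ − E₂h₁) = E₂ → λ = E₂/(E₁h₂ − E₂h₁).
λ = 3.9/(14×17 − 3.9×4.7) = 3.9/219.7 = 0.01775 per s.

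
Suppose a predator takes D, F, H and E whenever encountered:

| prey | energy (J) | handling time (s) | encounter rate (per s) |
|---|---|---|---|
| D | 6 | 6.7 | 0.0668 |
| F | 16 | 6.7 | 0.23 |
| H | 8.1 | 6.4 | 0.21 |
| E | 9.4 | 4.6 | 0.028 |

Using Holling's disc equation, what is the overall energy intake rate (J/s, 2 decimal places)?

R = (0.0668×6 + 0.23×16 + 0.21×8.1 + 0.028×9.4) / (1 + 0.0668×6.7 + 0.23×6.7 + 0.21×6.4 + 0.028×4.6) = 6.045/4.461 = 1.355 J/s.

1.35 J/s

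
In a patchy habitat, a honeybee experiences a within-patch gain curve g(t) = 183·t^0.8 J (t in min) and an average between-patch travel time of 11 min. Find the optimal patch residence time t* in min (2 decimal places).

44.00 min

Maximise g(t)/(T+t): set derivative to zero → g'(t)(T+t) = g(t).
g'(t) = 0.8·183·t^-0.2. Setting 0.8·183·t^-0.2 = 183·t^0.8/(11+t) gives 0.8(11+t) = t, so 0.20·t = 0.8×11.
t* = 0.8×11/0.20 = 44 min.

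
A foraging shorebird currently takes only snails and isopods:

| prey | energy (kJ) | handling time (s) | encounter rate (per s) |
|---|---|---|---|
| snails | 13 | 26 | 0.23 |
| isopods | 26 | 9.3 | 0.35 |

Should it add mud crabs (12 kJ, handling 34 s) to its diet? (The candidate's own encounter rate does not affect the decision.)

No

Current rate: (0.23×13 + 0.35×26)/(1 + 0.23×26 + 0.35×9.3) = 1.181 kJ/s.
mud crabs: E/h = 12/34 = 0.3529 kJ/s.
Since 0.3529 < R, time spent handling mud crabs is better spent searching.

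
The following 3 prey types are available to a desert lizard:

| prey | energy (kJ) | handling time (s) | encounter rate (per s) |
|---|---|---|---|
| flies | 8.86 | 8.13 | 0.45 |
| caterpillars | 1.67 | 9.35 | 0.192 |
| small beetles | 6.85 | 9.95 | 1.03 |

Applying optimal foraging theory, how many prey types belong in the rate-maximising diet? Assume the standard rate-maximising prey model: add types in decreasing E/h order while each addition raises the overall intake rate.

E/h in descending order: flies 1.09, small beetles 0.688, caterpillars 0.179 kJ/s. The optimal diet is the largest prefix of this list for which every included type satisfies E_i/h_i > R on the types above it.
Rate on top 1: 0.8559. small beetles: 0.688 < 0.8559 → exclude; stop.
Optimal diet: flies — 1 of 3 types.

1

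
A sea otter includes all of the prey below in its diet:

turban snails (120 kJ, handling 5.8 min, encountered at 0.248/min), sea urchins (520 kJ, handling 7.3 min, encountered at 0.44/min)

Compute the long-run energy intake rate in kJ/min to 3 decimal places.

R = Σλ_iE_i / (1 + Σλ_ih_i)
Numerator: 0.248×120 + 0.44×520 = 258.6
Denominator: 1 + 0.248×5.8 + 0.44×7.3 = 5.65
R = 258.6/5.65 = 45.76 kJ/min

45.760 kJ/min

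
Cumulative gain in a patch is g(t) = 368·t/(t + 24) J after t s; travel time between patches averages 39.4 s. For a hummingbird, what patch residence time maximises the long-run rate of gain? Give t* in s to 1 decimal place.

By the marginal value theorem, leave when the instantaneous gain rate g'(t) equals the habitat-wide average g(t)/(T + t).
g'(t) = 368·24/(t + 24)². Setting 368·24/(t+24)² = 368t/[(t+24)(39.4+t)] gives 24(39.4+t) = t(t+24), so t² = 24×39.4 = 945.6.
t* = √945.6 = 30.75 s.

30.8 s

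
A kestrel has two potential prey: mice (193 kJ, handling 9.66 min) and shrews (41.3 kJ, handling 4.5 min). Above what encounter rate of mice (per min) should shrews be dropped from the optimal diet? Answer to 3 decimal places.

0.088 per min

The zero-one rule: include shrews iff E₂/h₂ > λE₁/(1+λh₁). Equality gives the switch point.
λE₁h₂ = E₂ + λE₂h₁ ⇒ λ = E₂/(E₁h₂ − E₂h₁) = 41.3/(868.5 − 399) = 0.08796 per min.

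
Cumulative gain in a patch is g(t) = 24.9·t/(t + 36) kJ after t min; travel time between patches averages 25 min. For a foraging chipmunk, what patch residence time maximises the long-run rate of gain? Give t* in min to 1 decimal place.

30.0 min

By the marginal value theorem, leave when the instantaneous gain rate g'(t) equals the habitat-wide average g(t)/(T + t).
g'(t) = 24.9·36/(t + 36)². Setting 24.9·36/(t+36)² = 24.9t/[(t+36)(25+t)] gives 36(25+t) = t(t+36), so t² = 36×25 = 900.
t* = √900 = 30 min.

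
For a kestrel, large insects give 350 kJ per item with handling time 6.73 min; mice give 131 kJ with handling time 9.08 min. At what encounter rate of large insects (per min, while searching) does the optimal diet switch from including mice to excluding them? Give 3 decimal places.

0.057 per min

Drop mice once their profitability E₂/h₂ falls below the rate achievable on large insects alone: E₂/h₂ = λE₁/(1 + λh₁).
Solve for λ: λE₁h₂ = E₂(1 + λh₁) → λ(E₁h₂ − E₂h₁) = E₂ → λ = E₂/(E₁h₂ − E₂h₁).
λ = 131/(350×9.08 − 131×6.73) = 131/2296 = 0.05705 per min.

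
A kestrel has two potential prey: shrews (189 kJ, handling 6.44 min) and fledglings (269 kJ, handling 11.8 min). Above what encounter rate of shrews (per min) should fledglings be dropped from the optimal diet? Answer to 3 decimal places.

0.540 per min

At the threshold, the rate on shrews alone equals the profitability of fledglings: λ·189/(1 + λ·6.44) = 269/11.8 = 22.8.
Rearranging, λ(189 − 22.8×6.44) = 22.8, so λ = 22.8/42.19 = 0.5403 per min.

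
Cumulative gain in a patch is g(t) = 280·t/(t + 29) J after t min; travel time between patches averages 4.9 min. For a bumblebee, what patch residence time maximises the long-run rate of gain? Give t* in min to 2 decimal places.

11.92 min

By the marginal value theorem, leave when the instantaneous gain rate g'(t) equals the habitat-wide average g(t)/(T + t).
g'(t) = 280·29/(t + 29)². Setting 280·29/(t+29)² = 280t/[(t+29)(4.9+t)] gives 29(4.9+t) = t(t+29), so t² = 29×4.9 = 142.1.
t* = √142.1 = 11.92 min.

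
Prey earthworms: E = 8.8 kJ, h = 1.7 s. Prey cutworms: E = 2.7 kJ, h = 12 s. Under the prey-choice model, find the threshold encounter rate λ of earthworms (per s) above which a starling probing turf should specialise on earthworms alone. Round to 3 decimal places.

0.027 per s

At the threshold, the rate on earthworms alone equals the profitability of cutworms: λ·8.8/(1 + λ·1.7) = 2.7/12 = 0.225.
Rearranging, λ(8.8 − 0.225×1.7) = 0.225, so λ = 0.225/8.418 = 0.02673 per s.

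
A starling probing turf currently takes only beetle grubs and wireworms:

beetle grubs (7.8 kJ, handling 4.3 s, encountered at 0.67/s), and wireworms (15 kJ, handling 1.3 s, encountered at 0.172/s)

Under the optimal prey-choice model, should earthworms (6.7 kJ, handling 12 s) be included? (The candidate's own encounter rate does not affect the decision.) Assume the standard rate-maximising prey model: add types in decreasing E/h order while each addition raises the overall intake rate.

On beetle grubs and wireworms alone, R = ΣλE/(1+Σλh) = 7.806/4.105 = 1.902 kJ/s.
Profitability of earthworms: 6.7/12 = 0.5583 kJ/s.
0.5583 < 1.902, so adding earthworms would lower the average — exclude it.

No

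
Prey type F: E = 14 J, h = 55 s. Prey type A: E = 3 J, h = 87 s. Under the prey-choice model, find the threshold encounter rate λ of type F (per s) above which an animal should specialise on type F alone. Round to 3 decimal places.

0.003 per s

The zero-one rule: include type A iff E₂/h₂ > λE₁/(1+λh₁). Equality gives the switch point.
λE₁h₂ = E₂ + λE₂h₁ ⇒ λ = E₂/(E₁h₂ − E₂h₁) = 3/(1218 − 165) = 0.002849 per s.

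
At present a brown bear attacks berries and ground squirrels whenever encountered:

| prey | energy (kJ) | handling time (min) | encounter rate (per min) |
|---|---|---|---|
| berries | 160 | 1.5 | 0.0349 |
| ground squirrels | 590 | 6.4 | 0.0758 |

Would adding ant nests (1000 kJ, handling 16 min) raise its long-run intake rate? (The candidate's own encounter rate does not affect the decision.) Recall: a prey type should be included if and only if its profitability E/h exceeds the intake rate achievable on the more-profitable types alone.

Yes

Current rate: (0.0349×160 + 0.0758×590)/(1 + 0.0349×1.5 + 0.0758×6.4) = 32.72 kJ/min.
Profitability of ant nests: 1000/16 = 62.5 kJ/min.
62.5 > 32.72, so adding ant nests raises the average — include it.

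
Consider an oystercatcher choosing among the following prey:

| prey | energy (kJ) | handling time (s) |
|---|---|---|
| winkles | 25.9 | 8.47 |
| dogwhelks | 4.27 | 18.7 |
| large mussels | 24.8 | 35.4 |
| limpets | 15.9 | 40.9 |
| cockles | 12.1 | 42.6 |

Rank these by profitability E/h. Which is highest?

In descending order of E/h:
winkles: 25.9/8.47 = 3.06 kJ/s
large mussels: 24.8/35.4 = 0.701 kJ/s
limpets: 15.9/40.9 = 0.389 kJ/s
cockles: 12.1/42.6 = 0.284 kJ/s
dogwhelks: 4.27/18.7 = 0.228 kJ/s

winkles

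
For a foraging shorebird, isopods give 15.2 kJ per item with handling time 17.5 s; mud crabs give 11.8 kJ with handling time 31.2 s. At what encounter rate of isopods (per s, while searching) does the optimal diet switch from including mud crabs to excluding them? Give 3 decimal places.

At the threshold, the rate on isopods alone equals the profitability of mud crabs: λ·15.2/(1 + λ·17.5) = 11.8/31.2 = 0.3782.
Rearranging, λ(15.2 − 0.3782×17.5) = 0.3782, so λ = 0.3782/8.581 = 0.04407 per s.

0.044 per s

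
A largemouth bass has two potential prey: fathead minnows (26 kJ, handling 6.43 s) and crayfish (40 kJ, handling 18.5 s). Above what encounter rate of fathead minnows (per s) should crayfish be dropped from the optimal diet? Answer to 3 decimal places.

0.179 per s

At the threshold, the rate on fathead minnows alone equals the profitability of crayfish: λ·26/(1 + λ·6.43) = 40/18.5 = 2.162.
Rearranging, λ(26 − 2.162×6.43) = 2.162, so λ = 2.162/12.1 = 0.1787 per s.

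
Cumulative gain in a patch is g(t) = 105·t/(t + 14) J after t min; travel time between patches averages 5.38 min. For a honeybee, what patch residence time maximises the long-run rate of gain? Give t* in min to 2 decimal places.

By the marginal value theorem, leave when the instantaneous gain rate g'(t) equals the habitat-wide average g(t)/(T + t).
g'(t) = 105·14/(t + 14)². Setting 105·14/(t+14)² = 105t/[(t+14)(5.38+t)] gives 14(5.38+t) = t(t+14), so t² = 14×5.38 = 75.32.
t* = √75.32 = 8.679 min.

8.68 min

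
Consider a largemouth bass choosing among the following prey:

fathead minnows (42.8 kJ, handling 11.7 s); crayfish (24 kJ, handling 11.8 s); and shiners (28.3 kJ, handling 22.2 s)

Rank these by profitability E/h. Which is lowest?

Profitability E/h (kJ/s): fathead minnows = 42.8/11.7 = 3.66, crayfish = 24/11.8 = 2.03, shiners = 28.3/22.2 = 1.27.
Ranked: fathead minnows > crayfish > shiners.

shiners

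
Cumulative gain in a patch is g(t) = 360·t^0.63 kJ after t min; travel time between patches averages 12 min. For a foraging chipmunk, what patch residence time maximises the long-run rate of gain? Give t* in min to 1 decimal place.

Maximise g(t)/(T+t): set derivative to zero → g'(t)(T+t) = g(t).
g'(t) = 0.63·360·t^-0.37. Setting 0.63·360·t^-0.37 = 360·t^0.63/(12+t) gives 0.63(12+t) = t, so 0.37·t = 0.63×12.
t* = 0.63×12/0.37 = 20.43 min.

20.4 min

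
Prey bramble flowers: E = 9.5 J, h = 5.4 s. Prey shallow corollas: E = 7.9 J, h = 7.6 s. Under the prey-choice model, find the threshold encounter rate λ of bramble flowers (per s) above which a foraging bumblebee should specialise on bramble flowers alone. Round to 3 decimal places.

0.267 per s

The zero-one rule: include shallow corollas iff E₂/h₂ > λE₁/(1+λh₁). Equality gives the switch point.
λE₁h₂ = E₂ + λE₂h₁ ⇒ λ = E₂/(E₁h₂ − E₂h₁) = 7.9/(72.2 − 42.66) = 0.2674 per s.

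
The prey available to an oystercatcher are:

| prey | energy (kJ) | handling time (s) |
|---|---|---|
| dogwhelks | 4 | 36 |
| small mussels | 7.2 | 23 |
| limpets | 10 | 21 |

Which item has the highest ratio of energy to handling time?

limpets

In descending order of E/h:
limpets: 10/21 = 0.476 kJ/s
small mussels: 7.2/23 = 0.313 kJ/s
dogwhelks: 4/36 = 0.111 kJ/s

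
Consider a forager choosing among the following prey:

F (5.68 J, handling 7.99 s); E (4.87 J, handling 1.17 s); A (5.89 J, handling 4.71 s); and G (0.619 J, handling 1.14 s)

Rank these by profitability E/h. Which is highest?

In descending order of E/h:
E: 4.87/1.17 = 4.16 J/s
A: 5.89/4.71 = 1.25 J/s
F: 5.68/7.99 = 0.711 J/s
G: 0.619/1.14 = 0.543 J/s

E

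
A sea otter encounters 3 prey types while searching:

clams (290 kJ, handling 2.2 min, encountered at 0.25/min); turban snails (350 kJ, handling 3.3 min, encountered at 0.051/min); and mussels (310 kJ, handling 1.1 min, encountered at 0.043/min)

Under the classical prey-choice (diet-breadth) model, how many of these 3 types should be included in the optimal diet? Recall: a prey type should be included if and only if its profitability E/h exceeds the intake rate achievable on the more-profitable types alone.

3

Rank by E/h (kJ/min): mussels 282, clams 132, turban snails 106. Include each in turn until the next type's E/h falls below the running intake rate.
Rate on top 1: 12.73. clams: 132 > 12.73 → include.
Rate on top 2: 53.73. turban snails: 106 > 53.73 → include.
Optimal diet: mussels, clams, turban snails — 3 of 3 types.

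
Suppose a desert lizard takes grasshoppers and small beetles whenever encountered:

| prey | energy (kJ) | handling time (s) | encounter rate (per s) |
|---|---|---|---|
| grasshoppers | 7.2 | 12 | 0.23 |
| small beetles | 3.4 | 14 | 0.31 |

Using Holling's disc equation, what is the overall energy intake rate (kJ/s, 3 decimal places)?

Energy encountered per unit search time: 0.23×7.2 + 0.31×3.4 = 2.71 kJ/s.
Handling time per unit search time: 0.23×12 + 0.31×14 = 7.1.
Rate = 2.71/(1 + 7.1) = 0.3346 kJ/s.

0.335 kJ/s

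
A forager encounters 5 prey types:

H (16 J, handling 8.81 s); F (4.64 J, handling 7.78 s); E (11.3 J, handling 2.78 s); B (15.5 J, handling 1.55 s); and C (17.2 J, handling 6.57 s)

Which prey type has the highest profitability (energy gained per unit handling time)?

Profitability E/h (J/s): H = 16/8.81 = 1.82, F = 4.64/7.78 = 0.596, E = 11.3/2.78 = 4.06, B = 15.5/1.55 = 10, C = 17.2/6.57 = 2.62.
Ranked: B > E > C > H > F.

B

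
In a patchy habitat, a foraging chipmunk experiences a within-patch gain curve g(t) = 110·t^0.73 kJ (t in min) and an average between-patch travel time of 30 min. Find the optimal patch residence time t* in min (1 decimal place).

By the marginal value theorem, leave when the instantaneous gain rate g'(t) equals the habitat-wide average g(t)/(T + t).
g'(t) = 0.73·110·t^-0.27. Setting 0.73·110·t^-0.27 = 110·t^0.73/(30+t) gives 0.73(30+t) = t, so 0.27·t = 0.73×30.
t* = 0.73×30/0.27 = 81.11 min.

81.1 min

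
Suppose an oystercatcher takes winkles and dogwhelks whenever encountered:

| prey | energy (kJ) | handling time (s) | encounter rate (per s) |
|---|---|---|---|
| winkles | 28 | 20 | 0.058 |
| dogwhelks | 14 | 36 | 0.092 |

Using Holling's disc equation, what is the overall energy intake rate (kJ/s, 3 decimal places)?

0.532 kJ/s

R = Σλ_iE_i / (1 + Σλ_ih_i)
Numerator: 0.058×28 + 0.092×14 = 2.912
Denominator: 1 + 0.058×20 + 0.092×36 = 5.472
R = 2.912/5.472 = 0.5322 kJ/s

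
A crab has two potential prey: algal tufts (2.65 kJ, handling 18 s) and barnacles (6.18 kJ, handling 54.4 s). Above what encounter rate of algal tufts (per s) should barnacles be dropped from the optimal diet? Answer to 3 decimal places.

Drop barnacles once their profitability E₂/h₂ falls below the rate achievable on algal tufts alone: E₂/h₂ = λE₁/(1 + λh₁).
Solve for λ: λE₁h₂ = E₂(1 + λh₁) → λ(E₁h₂ − E₂h₁) = E₂ → λ = E₂/(E₁h₂ − E₂h₁).
λ = 6.18/(2.65×54.4 − 6.18×18) = 6.18/32.92 = 0.1877 per s.

0.188 per s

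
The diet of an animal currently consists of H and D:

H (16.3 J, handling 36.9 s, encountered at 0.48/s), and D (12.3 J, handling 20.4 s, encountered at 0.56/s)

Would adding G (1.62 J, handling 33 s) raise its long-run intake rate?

Intake rate on the current diet: R = (0.48×16.3 + 0.56×12.3) / (1 + 0.48×36.9 + 0.56×20.4) = 14.71/30.14 = 0.4882 J/s.
Profitability of G: 1.62/33 = 0.04909 J/s.
0.04909 < 0.4882, so adding G would lower the average — exclude it.

No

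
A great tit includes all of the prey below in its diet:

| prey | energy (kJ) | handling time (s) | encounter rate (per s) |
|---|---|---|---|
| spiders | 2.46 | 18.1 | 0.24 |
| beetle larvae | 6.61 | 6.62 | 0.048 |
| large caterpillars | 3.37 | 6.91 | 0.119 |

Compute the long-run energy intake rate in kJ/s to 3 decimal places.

Energy encountered per unit search time: 0.24×2.46 + 0.048×6.61 + 0.119×3.37 = 1.309 kJ/s.
Handling time per unit search time: 0.24×18.1 + 0.048×6.62 + 0.119×6.91 = 5.484.
Rate = 1.309/(1 + 5.484) = 0.2018 kJ/s.

0.202 kJ/s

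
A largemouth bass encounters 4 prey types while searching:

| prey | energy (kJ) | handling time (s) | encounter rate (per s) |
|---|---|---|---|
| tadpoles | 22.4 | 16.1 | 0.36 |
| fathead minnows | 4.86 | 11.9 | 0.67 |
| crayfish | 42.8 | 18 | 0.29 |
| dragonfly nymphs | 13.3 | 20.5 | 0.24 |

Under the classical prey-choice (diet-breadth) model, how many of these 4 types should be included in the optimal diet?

E/h in descending order: crayfish 2.38, tadpoles 1.39, dragonfly nymphs 0.649, fathead minnows 0.408 kJ/s. The optimal diet is the largest prefix of this list for which every included type satisfies E_i/h_i > R on the types above it.
Rate on top 1: 1.995. tadpoles: 1.39 < 1.995 → exclude; stop.
Optimal diet: crayfish — 1 of 4 types.

1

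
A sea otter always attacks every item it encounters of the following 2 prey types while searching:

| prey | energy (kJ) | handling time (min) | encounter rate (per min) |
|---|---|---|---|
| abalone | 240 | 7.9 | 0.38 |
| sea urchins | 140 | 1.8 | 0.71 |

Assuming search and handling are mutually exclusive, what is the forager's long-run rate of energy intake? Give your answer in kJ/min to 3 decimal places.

R = (0.38×240 + 0.71×140) / (1 + 0.38×7.9 + 0.71×1.8) = 190.6/5.28 = 36.1 kJ/min.

36.098 kJ/min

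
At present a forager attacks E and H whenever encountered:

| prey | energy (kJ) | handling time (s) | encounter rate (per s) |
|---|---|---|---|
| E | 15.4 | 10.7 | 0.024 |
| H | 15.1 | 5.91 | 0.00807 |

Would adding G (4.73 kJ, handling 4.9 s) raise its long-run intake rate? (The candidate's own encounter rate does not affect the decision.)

Yes

Intake rate on the current diet: R = (0.024×15.4 + 0.00807×15.1) / (1 + 0.024×10.7 + 0.00807×5.91) = 0.4915/1.304 = 0.3767 kJ/s.
G: E/h = 4.73/4.9 = 0.9653 kJ/s.
0.9653 > 0.3767, so adding G raises the average — include it.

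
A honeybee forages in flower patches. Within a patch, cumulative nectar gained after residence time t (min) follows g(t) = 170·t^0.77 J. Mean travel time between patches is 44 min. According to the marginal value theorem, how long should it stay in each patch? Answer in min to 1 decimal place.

147.3 min

Optimal t* satisfies g'(t*) = g(t*)/(T + t*).
g'(t) = 0.77·170·t^-0.23. Setting 0.77·170·t^-0.23 = 170·t^0.77/(44+t) gives 0.77(44+t) = t, so 0.23·t = 0.77×44.
t* = 0.77×44/0.23 = 147.3 min.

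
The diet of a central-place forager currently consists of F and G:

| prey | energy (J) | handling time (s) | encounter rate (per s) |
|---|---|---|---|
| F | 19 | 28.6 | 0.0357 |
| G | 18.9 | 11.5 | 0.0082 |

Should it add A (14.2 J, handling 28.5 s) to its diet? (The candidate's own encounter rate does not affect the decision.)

Yes

On F and G alone, R = ΣλE/(1+Σλh) = 0.8333/2.115 = 0.3939 J/s.
Profitability of A: 14.2/28.5 = 0.4982 J/s.
0.4982 > 0.3939, so adding A raises the average — include it.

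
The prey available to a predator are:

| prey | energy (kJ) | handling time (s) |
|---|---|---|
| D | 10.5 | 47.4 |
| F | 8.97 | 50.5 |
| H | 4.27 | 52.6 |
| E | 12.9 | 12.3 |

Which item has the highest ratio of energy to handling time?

In descending order of E/h:
E: 12.9/12.3 = 1.05 kJ/s
D: 10.5/47.4 = 0.222 kJ/s
F: 8.97/50.5 = 0.178 kJ/s
H: 4.27/52.6 = 0.0812 kJ/s

E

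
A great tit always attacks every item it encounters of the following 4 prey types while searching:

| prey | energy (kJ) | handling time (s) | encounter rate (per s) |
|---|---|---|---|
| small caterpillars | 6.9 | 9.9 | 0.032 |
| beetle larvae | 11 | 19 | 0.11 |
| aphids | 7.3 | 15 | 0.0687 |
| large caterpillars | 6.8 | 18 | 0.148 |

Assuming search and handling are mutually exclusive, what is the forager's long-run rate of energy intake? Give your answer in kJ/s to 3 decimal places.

0.414 kJ/s

R = Σλ_iE_i / (1 + Σλ_ih_i)
Numerator: 0.032×6.9 + 0.11×11 + 0.0687×7.3 + 0.148×6.8 = 2.939
Denominator: 1 + 0.032×9.9 + 0.11×19 + 0.0687×15 + 0.148×18 = 7.101
R = 2.939/7.101 = 0.4138 kJ/s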